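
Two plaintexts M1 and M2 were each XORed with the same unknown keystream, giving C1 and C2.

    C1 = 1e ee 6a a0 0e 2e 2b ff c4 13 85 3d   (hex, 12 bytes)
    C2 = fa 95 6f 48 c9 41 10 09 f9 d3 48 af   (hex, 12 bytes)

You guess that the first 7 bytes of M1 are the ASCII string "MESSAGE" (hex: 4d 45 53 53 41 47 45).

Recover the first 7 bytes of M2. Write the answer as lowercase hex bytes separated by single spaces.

a9 3e 56 bb 86 28 7e

First, C1 ⊕ C2 = (M1 ⊕ K) ⊕ (M2 ⊕ K) = M1 ⊕ M2, so the key drops out. Then M2 = (M1 ⊕ M2) ⊕ M1 over the first 7 bytes.
byte 0: (1e XOR fa) XOR 4d = e4 XOR 4d = a9
byte 1: (ee XOR 95) XOR 45 = 7b XOR 45 = 3e
byte 2: (6a XOR 6f) XOR 53 = 05 XOR 53 = 56
byte 3: (a0 XOR 48) XOR 53 = e8 XOR 53 = bb
byte 4: (0e XOR c9) XOR 41 = c7 XOR 41 = 86
byte 5: (2e XOR 41) XOR 47 = 6f XOR 47 = 28
byte 6: (2b XOR 10) XOR 45 = 3b XOR 45 = 7e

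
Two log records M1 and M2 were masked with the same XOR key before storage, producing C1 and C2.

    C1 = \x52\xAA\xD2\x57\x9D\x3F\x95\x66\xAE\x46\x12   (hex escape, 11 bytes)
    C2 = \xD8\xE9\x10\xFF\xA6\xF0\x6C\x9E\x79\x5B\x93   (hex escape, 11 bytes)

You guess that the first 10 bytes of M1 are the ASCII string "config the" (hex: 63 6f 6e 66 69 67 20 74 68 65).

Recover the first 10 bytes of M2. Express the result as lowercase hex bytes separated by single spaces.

First, C1 ⊕ C2 = (M1 ⊕ K) ⊕ (M2 ⊕ K) = M1 ⊕ M2, so the key drops out. Then M2 = (M1 ⊕ M2) ⊕ M1 over the first 10 bytes.
byte 0: (52 ⊕ d8) ⊕ 63 = 8a ⊕ 63 = e9
byte 1: (aa ⊕ e9) ⊕ 6f = 43 ⊕ 6f = 2c
byte 2: (d2 ⊕ 10) ⊕ 6e = c2 ⊕ 6e = ac
byte 3: (57 ⊕ ff) ⊕ 66 = a8 ⊕ 66 = ce
byte 4: (9d ⊕ a6) ⊕ 69 = 3b ⊕ 69 = 52
byte 5: (3f ⊕ f0) ⊕ 67 = cf ⊕ 67 = a8
byte 6: (95 ⊕ 6c) ⊕ 20 = f9 ⊕ 20 = d9
byte 7: (66 ⊕ 9e) ⊕ 74 = f8 ⊕ 74 = 8c
byte 8: (ae ⊕ 79) ⊕ 68 = d7 ⊕ 68 = bf
byte 9: (46 ⊕ 5b) ⊕ 65 = 1d ⊕ 65 = 78

e9 2c ac ce 52 a8 d9 8c bf 78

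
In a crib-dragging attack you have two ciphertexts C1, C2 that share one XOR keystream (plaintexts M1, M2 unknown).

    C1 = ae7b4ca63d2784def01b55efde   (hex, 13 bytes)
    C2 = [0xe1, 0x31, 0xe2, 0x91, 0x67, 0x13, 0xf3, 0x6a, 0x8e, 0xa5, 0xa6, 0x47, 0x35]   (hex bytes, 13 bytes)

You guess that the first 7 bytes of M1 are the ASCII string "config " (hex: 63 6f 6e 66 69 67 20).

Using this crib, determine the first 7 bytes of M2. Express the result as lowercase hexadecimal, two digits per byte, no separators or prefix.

First, C1 ⊕ C2 = (M1 ⊕ K) ⊕ (M2 ⊕ K) = M1 ⊕ M2, so the key drops out. Then M2 = (M1 ⊕ M2) ⊕ M1 over the first 7 bytes.
byte 0: (ae XOR e1) XOR 63 = 4f XOR 63 = 2c
byte 1: (7b XOR 31) XOR 6f = 4a XOR 6f = 25
byte 2: (4c XOR e2) XOR 6e = ae XOR 6e = c0
byte 3: (a6 XOR 91) XOR 66 = 37 XOR 66 = 51
byte 4: (3d XOR 67) XOR 69 = 5a XOR 69 = 33
byte 5: (27 XOR 13) XOR 67 = 34 XOR 67 = 53
byte 6: (84 XOR f3) XOR 20 = 77 XOR 20 = 57

2c25c051335357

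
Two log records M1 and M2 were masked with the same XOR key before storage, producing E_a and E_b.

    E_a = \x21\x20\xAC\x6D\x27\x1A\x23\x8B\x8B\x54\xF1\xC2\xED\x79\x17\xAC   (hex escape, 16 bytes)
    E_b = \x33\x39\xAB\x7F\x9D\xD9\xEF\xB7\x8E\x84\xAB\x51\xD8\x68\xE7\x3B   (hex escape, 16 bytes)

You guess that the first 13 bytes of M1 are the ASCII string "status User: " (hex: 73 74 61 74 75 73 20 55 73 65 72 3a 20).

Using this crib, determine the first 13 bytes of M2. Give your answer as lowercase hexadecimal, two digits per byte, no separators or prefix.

First, E_a ⊕ E_b = (M1 ⊕ K) ⊕ (M2 ⊕ K) = M1 ⊕ M2, so the key drops out. Then M2 = (M1 ⊕ M2) ⊕ M1 over the first 13 bytes.
byte 0: (21 ⊕ 33) ⊕ 73 = 12 ⊕ 73 = 61
byte 1: (20 ⊕ 39) ⊕ 74 = 19 ⊕ 74 = 6d
byte 2: (ac ⊕ ab) ⊕ 61 = 07 ⊕ 61 = 66
byte 3: (6d ⊕ 7f) ⊕ 74 = 12 ⊕ 74 = 66
byte 4: (27 ⊕ 9d) ⊕ 75 = ba ⊕ 75 = cf
byte 5: (1a ⊕ d9) ⊕ 73 = c3 ⊕ 73 = b0
byte 6: (23 ⊕ ef) ⊕ 20 = cc ⊕ 20 = ec
byte 7: (8b ⊕ b7) ⊕ 55 = 3c ⊕ 55 = 69
byte 8: (8b ⊕ 8e) ⊕ 73 = 05 ⊕ 73 = 76
byte 9: (54 ⊕ 84) ⊕ 65 = d0 ⊕ 65 = b5
byte 10: (f1 ⊕ ab) ⊕ 72 = 5a ⊕ 72 = 28
byte 11: (c2 ⊕ 51) ⊕ 3a = 93 ⊕ 3a = a9
byte 12: (ed ⊕ d8) ⊕ 20 = 35 ⊕ 20 = 15

616d6666cfb0ec6976b528a915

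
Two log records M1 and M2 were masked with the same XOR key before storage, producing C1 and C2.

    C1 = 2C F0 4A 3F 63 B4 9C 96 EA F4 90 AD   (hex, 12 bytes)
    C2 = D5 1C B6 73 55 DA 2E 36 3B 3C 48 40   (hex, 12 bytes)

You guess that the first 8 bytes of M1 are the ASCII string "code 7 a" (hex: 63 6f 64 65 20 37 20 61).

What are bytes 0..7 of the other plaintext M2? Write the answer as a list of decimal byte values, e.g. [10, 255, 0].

First, C1 ⊕ C2 = (M1 ⊕ K) ⊕ (M2 ⊕ K) = M1 ⊕ M2, so the key drops out. Then M2 = (M1 ⊕ M2) ⊕ M1 over the first 8 bytes.
byte 0: (2c XOR d5) XOR 63 = f9 XOR 63 = 9a
byte 1: (f0 XOR 1c) XOR 6f = ec XOR 6f = 83
byte 2: (4a XOR b6) XOR 64 = fc XOR 64 = 98
byte 3: (3f XOR 73) XOR 65 = 4c XOR 65 = 29
byte 4: (63 XOR 55) XOR 20 = 36 XOR 20 = 16
byte 5: (b4 XOR da) XOR 37 = 6e XOR 37 = 59
byte 6: (9c XOR 2e) XOR 20 = b2 XOR 20 = 92
byte 7: (96 XOR 36) XOR 61 = a0 XOR 61 = c1

[154, 131, 152, 41, 22, 89, 146, 193]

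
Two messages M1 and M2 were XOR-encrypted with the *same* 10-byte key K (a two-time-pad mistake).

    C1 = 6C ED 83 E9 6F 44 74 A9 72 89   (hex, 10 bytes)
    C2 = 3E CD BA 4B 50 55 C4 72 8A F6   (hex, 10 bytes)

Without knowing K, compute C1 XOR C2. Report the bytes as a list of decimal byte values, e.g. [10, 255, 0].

[82, 32, 57, 162, 63, 17, 176, 219, 248, 127]

C1 ⊕ C2 = (M1 ⊕ K) ⊕ (M2 ⊕ K) = M1 ⊕ M2 — the shared key cancels under XOR.
byte 0: 01101100 XOR 00111110 = 01010010
byte 1: 11101101 XOR 11001101 = 00100000
byte 2: 10000011 XOR 10111010 = 00111001
byte 3: 11101001 XOR 01001011 = 10100010
byte 4: 01101111 XOR 01010000 = 00111111
byte 5: 01000100 XOR 01010101 = 00010001
byte 6: 01110100 XOR 11000100 = 10110000
byte 7: 10101001 XOR 01110010 = 11011011
byte 8: 01110010 XOR 10001010 = 11111000
byte 9: 10001001 XOR 11110110 = 01111111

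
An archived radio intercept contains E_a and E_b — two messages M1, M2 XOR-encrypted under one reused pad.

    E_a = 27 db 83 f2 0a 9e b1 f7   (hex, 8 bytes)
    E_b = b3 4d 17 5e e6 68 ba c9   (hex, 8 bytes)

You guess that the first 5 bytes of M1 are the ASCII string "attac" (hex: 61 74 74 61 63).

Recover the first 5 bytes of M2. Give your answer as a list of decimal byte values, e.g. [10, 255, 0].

First, E_a ⊕ E_b = (M1 ⊕ K) ⊕ (M2 ⊕ K) = M1 ⊕ M2, so the key drops out. Then M2 = (M1 ⊕ M2) ⊕ M1 over the first 5 bytes.
byte 0: (27 ^ b3) ^ 61 = 94 ^ 61 = f5
byte 1: (db ^ 4d) ^ 74 = 96 ^ 74 = e2
byte 2: (83 ^ 17) ^ 74 = 94 ^ 74 = e0
byte 3: (f2 ^ 5e) ^ 61 = ac ^ 61 = cd
byte 4: (0a ^ e6) ^ 63 = ec ^ 63 = 8f

[245, 226, 224, 205, 143]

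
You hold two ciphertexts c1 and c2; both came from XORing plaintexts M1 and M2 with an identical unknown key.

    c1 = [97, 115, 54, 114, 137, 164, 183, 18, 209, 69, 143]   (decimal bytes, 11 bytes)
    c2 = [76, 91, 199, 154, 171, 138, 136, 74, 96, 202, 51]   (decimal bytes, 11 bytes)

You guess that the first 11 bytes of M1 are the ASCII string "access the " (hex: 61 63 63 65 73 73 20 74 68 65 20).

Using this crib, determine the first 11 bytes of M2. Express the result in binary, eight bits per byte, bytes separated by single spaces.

First, c1 ⊕ c2 = (M1 ⊕ K) ⊕ (M2 ⊕ K) = M1 ⊕ M2, so the key drops out. Then M2 = (M1 ⊕ M2) ⊕ M1 over the first 11 bytes.
byte 0: (61 ^ 4c) ^ 61 = 2d ^ 61 = 4c
byte 1: (73 ^ 5b) ^ 63 = 28 ^ 63 = 4b
byte 2: (36 ^ c7) ^ 63 = f1 ^ 63 = 92
byte 3: (72 ^ 9a) ^ 65 = e8 ^ 65 = 8d
byte 4: (89 ^ ab) ^ 73 = 22 ^ 73 = 51
byte 5: (a4 ^ 8a) ^ 73 = 2e ^ 73 = 5d
byte 6: (b7 ^ 88) ^ 20 = 3f ^ 20 = 1f
byte 7: (12 ^ 4a) ^ 74 = 58 ^ 74 = 2c
byte 8: (d1 ^ 60) ^ 68 = b1 ^ 68 = d9
byte 9: (45 ^ ca) ^ 65 = 8f ^ 65 = ea
byte 10: (8f ^ 33) ^ 20 = bc ^ 20 = 9c

01001100 01001011 10010010 10001101 01010001 01011101 00011111 00101100 11011001 11101010 10011100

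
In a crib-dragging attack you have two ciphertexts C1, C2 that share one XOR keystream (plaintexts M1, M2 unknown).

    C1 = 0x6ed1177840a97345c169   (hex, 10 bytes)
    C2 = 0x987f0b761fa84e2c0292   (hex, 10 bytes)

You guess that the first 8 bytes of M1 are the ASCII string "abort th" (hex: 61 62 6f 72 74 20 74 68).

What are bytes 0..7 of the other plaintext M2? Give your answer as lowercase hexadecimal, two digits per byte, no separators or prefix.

First, C1 ⊕ C2 = (M1 ⊕ K) ⊕ (M2 ⊕ K) = M1 ⊕ M2, so the key drops out. Then M2 = (M1 ⊕ M2) ⊕ M1 over the first 8 bytes.
byte 0: (6e ⊕ 98) ⊕ 61 = f6 ⊕ 61 = 97
byte 1: (d1 ⊕ 7f) ⊕ 62 = ae ⊕ 62 = cc
byte 2: (17 ⊕ 0b) ⊕ 6f = 1c ⊕ 6f = 73
byte 3: (78 ⊕ 76) ⊕ 72 = 0e ⊕ 72 = 7c
byte 4: (40 ⊕ 1f) ⊕ 74 = 5f ⊕ 74 = 2b
byte 5: (a9 ⊕ a8) ⊕ 20 = 01 ⊕ 20 = 21
byte 6: (73 ⊕ 4e) ⊕ 74 = 3d ⊕ 74 = 49
byte 7: (45 ⊕ 2c) ⊕ 68 = 69 ⊕ 68 = 01

97cc737c2b214901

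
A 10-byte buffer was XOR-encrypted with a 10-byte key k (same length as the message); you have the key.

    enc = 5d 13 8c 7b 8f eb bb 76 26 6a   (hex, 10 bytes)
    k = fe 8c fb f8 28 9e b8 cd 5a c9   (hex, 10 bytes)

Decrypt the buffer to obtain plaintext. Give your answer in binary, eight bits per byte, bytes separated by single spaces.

XOR is its own inverse, so applying the key byte-wise gives the result directly.
byte 0:  93 ⊕ 254 = 163
byte 1:  19 ⊕ 140 = 159
byte 2: 140 ⊕ 251 = 119
byte 3: 123 ⊕ 248 = 131
byte 4: 143 ⊕  40 = 167
byte 5: 235 ⊕ 158 = 117
byte 6: 187 ⊕ 184 =   3
byte 7: 118 ⊕ 205 = 187
byte 8:  38 ⊕  90 = 124
byte 9: 106 ⊕ 201 = 163

10100011 10011111 01110111 10000011 10100111 01110101 00000011 10111011 01111100 10100011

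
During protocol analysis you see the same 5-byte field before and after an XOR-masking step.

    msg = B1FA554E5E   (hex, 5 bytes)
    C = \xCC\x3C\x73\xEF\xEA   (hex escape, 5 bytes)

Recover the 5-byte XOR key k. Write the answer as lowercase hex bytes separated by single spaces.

Since C = msg ⊕ k, XORing both sides with msg gives k = msg ⊕ C.
byte 0: 177 ⊕ 204 = 125
byte 1: 250 ⊕  60 = 198
byte 2:  85 ⊕ 115 =  38
byte 3:  78 ⊕ 239 = 161
byte 4:  94 ⊕ 234 = 180

7d c6 26 a1 b4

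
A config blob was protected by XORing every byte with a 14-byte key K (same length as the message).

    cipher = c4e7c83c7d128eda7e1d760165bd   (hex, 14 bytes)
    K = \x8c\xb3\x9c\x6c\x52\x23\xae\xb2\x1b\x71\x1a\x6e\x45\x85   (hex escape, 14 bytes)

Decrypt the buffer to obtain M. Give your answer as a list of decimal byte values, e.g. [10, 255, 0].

c4 XOR 8c = 48
e7 XOR b3 = 54
c8 XOR 9c = 54
3c XOR 6c = 50
7d XOR 52 = 2f
12 XOR 23 = 31
8e XOR ae = 20
da XOR b2 = 68
7e XOR 1b = 65
1d XOR 71 = 6c
76 XOR 1a = 6c
01 XOR 6e = 6f
65 XOR 45 = 20
bd XOR 85 = 38

[72, 84, 84, 80, 47, 49, 32, 104, 101, 108, 108, 111, 32, 56]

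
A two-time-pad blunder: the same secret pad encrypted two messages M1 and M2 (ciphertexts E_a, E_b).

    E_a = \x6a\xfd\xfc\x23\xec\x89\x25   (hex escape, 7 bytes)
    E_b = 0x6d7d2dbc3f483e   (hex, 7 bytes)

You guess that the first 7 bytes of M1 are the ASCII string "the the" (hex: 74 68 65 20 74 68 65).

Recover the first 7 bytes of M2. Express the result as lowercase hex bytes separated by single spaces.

First, E_a ⊕ E_b = (M1 ⊕ K) ⊕ (M2 ⊕ K) = M1 ⊕ M2, so the key drops out. Then M2 = (M1 ⊕ M2) ⊕ M1 over the first 7 bytes.
byte 0: (6a ⊕ 6d) ⊕ 74 = 07 ⊕ 74 = 73
byte 1: (fd ⊕ 7d) ⊕ 68 = 80 ⊕ 68 = e8
byte 2: (fc ⊕ 2d) ⊕ 65 = d1 ⊕ 65 = b4
byte 3: (23 ⊕ bc) ⊕ 20 = 9f ⊕ 20 = bf
byte 4: (ec ⊕ 3f) ⊕ 74 = d3 ⊕ 74 = a7
byte 5: (89 ⊕ 48) ⊕ 68 = c1 ⊕ 68 = a9
byte 6: (25 ⊕ 3e) ⊕ 65 = 1b ⊕ 65 = 7e

73 e8 b4 bf a7 a9 7e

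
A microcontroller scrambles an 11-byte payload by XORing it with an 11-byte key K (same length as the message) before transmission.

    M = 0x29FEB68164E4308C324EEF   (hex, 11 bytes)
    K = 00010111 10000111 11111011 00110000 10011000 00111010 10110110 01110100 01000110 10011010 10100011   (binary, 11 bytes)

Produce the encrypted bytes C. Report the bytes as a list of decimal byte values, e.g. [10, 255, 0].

[62, 121, 77, 177, 252, 222, 134, 248, 116, 212, 76]

byte 0: 29 ^ 17 = 3e
byte 1: fe ^ 87 = 79
byte 2: b6 ^ fb = 4d
byte 3: 81 ^ 30 = b1
byte 4: 64 ^ 98 = fc
byte 5: e4 ^ 3a = de
byte 6: 30 ^ b6 = 86
byte 7: 8c ^ 74 = f8
byte 8: 32 ^ 46 = 74
byte 9: 4e ^ 9a = d4
byte 10: ef ^ a3 = 4c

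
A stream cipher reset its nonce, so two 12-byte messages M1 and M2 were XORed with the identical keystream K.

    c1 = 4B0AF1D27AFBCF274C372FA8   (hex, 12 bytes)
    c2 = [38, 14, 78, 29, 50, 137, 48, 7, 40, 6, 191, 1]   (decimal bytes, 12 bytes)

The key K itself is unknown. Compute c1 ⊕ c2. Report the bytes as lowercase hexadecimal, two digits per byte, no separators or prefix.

6d04bfcf4872ff20643190a9

c1 ⊕ c2 = (M1 ⊕ K) ⊕ (M2 ⊕ K) = M1 ⊕ M2 — the shared key cancels under XOR.
byte 0: 4b ⊕ 26 = 6d
byte 1: 0a ⊕ 0e = 04
byte 2: f1 ⊕ 4e = bf
byte 3: d2 ⊕ 1d = cf
byte 4: 7a ⊕ 32 = 48
byte 5: fb ⊕ 89 = 72
byte 6: cf ⊕ 30 = ff
byte 7: 27 ⊕ 07 = 20
byte 8: 4c ⊕ 28 = 64
byte 9: 37 ⊕ 06 = 31
byte 10: 2f ⊕ bf = 90
byte 11: a8 ⊕ 01 = a9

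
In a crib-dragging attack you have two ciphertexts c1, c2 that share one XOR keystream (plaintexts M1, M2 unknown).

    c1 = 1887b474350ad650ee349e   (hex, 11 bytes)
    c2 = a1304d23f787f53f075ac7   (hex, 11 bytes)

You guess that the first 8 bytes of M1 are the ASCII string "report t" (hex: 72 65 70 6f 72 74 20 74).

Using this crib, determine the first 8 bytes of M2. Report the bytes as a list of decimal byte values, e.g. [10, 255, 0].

First, c1 ⊕ c2 = (M1 ⊕ K) ⊕ (M2 ⊕ K) = M1 ⊕ M2, so the key drops out. Then M2 = (M1 ⊕ M2) ⊕ M1 over the first 8 bytes.
byte 0: (18 ^ a1) ^ 72 = b9 ^ 72 = cb
byte 1: (87 ^ 30) ^ 65 = b7 ^ 65 = d2
byte 2: (b4 ^ 4d) ^ 70 = f9 ^ 70 = 89
byte 3: (74 ^ 23) ^ 6f = 57 ^ 6f = 38
byte 4: (35 ^ f7) ^ 72 = c2 ^ 72 = b0
byte 5: (0a ^ 87) ^ 74 = 8d ^ 74 = f9
byte 6: (d6 ^ f5) ^ 20 = 23 ^ 20 = 03
byte 7: (50 ^ 3f) ^ 74 = 6f ^ 74 = 1b

[203, 210, 137, 56, 176, 249, 3, 27]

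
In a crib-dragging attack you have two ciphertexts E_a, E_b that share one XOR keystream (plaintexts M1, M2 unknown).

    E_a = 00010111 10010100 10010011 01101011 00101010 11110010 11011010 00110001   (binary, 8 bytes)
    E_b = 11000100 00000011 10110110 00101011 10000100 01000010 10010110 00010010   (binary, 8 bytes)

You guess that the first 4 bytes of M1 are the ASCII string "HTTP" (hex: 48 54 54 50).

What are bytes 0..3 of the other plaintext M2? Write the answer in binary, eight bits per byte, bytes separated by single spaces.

First, E_a ⊕ E_b = (M1 ⊕ K) ⊕ (M2 ⊕ K) = M1 ⊕ M2, so the key drops out. Then M2 = (M1 ⊕ M2) ⊕ M1 over the first 4 bytes.
byte 0: (17 xor c4) xor 48 = d3 xor 48 = 9b
byte 1: (94 xor 03) xor 54 = 97 xor 54 = c3
byte 2: (93 xor b6) xor 54 = 25 xor 54 = 71
byte 3: (6b xor 2b) xor 50 = 40 xor 50 = 10

10011011 11000011 01110001 00010000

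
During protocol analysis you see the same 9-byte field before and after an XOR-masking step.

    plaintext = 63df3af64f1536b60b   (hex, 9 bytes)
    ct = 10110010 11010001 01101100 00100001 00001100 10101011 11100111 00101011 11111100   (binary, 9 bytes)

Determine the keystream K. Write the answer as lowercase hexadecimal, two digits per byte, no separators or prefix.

Since ct = plaintext ⊕ K, XORing both sides with plaintext gives K = plaintext ⊕ ct.
byte 0:  99 XOR 178 = 209
byte 1: 223 XOR 209 =  14
byte 2:  58 XOR 108 =  86
byte 3: 246 XOR  33 = 215
byte 4:  79 XOR  12 =  67
byte 5:  21 XOR 171 = 190
byte 6:  54 XOR 231 = 209
byte 7: 182 XOR  43 = 157
byte 8:  11 XOR 252 = 247

d10e56d743bed19df7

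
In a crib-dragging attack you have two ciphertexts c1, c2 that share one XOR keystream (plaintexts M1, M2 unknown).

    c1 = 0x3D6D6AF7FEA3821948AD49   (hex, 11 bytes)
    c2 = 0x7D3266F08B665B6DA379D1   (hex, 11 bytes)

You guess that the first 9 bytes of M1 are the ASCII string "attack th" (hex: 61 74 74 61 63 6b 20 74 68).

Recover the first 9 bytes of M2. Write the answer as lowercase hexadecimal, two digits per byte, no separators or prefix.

First, c1 ⊕ c2 = (M1 ⊕ K) ⊕ (M2 ⊕ K) = M1 ⊕ M2, so the key drops out. Then M2 = (M1 ⊕ M2) ⊕ M1 over the first 9 bytes.
byte 0: (3d ⊕ 7d) ⊕ 61 = 40 ⊕ 61 = 21
byte 1: (6d ⊕ 32) ⊕ 74 = 5f ⊕ 74 = 2b
byte 2: (6a ⊕ 66) ⊕ 74 = 0c ⊕ 74 = 78
byte 3: (f7 ⊕ f0) ⊕ 61 = 07 ⊕ 61 = 66
byte 4: (fe ⊕ 8b) ⊕ 63 = 75 ⊕ 63 = 16
byte 5: (a3 ⊕ 66) ⊕ 6b = c5 ⊕ 6b = ae
byte 6: (82 ⊕ 5b) ⊕ 20 = d9 ⊕ 20 = f9
byte 7: (19 ⊕ 6d) ⊕ 74 = 74 ⊕ 74 = 00
byte 8: (48 ⊕ a3) ⊕ 68 = eb ⊕ 68 = 83

212b786616aef90083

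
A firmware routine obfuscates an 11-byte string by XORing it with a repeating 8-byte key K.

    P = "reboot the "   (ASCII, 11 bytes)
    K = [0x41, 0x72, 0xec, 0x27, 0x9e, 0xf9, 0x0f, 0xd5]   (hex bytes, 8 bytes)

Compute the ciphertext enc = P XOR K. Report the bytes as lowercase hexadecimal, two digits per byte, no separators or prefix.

33178e48f18d2fa12917cc

The 8-byte key repeats, so the effective keystream is 41 72 ec 27 9e f9 0f d5 41 72 ec.
byte 0: 01110010 ^ 01000001 = 00110011
byte 1: 01100101 ^ 01110010 = 00010111
byte 2: 01100010 ^ 11101100 = 10001110
byte 3: 01101111 ^ 00100111 = 01001000
byte 4: 01101111 ^ 10011110 = 11110001
byte 5: 01110100 ^ 11111001 = 10001101
byte 6: 00100000 ^ 00001111 = 00101111
byte 7: 01110100 ^ 11010101 = 10100001
byte 8: 01101000 ^ 01000001 = 00101001
byte 9: 01100101 ^ 01110010 = 00010111
byte 10: 00100000 ^ 11101100 = 11001100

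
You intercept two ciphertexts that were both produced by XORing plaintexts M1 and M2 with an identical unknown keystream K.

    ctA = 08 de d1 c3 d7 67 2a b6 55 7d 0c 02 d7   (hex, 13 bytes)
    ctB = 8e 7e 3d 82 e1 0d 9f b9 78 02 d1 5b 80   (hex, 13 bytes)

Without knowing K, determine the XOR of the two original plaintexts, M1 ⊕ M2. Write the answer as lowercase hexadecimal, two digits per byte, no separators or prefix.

ctA ⊕ ctB = (M1 ⊕ K) ⊕ (M2 ⊕ K) = M1 ⊕ M2 — the shared key cancels under XOR.
08 XOR 8e = 86
de XOR 7e = a0
d1 XOR 3d = ec
c3 XOR 82 = 41
d7 XOR e1 = 36
67 XOR 0d = 6a
2a XOR 9f = b5
b6 XOR b9 = 0f
55 XOR 78 = 2d
7d XOR 02 = 7f
0c XOR d1 = dd
02 XOR 5b = 59
d7 XOR 80 = 57

86a0ec41366ab50f2d7fdd5957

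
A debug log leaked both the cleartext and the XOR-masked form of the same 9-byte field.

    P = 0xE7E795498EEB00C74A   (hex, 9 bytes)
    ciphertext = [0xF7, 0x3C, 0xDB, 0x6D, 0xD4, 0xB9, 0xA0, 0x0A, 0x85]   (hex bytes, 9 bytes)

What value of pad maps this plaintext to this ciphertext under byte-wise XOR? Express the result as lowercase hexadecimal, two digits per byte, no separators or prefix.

10db4e245a52a0cdcf

Since ciphertext = P ⊕ pad, XORing both sides with P gives pad = P ⊕ ciphertext.
byte 0: e7 XOR f7 = 10
byte 1: e7 XOR 3c = db
byte 2: 95 XOR db = 4e
byte 3: 49 XOR 6d = 24
byte 4: 8e XOR d4 = 5a
byte 5: eb XOR b9 = 52
byte 6: 00 XOR a0 = a0
byte 7: c7 XOR 0a = cd
byte 8: 4a XOR 85 = cf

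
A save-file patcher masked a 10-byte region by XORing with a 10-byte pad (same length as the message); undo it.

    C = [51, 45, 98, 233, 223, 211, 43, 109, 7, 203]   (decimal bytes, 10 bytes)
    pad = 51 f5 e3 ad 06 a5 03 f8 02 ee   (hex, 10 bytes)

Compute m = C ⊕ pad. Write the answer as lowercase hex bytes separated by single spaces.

62 d8 81 44 d9 76 28 95 05 25

33 ⊕ 51 = 62
2d ⊕ f5 = d8
62 ⊕ e3 = 81
e9 ⊕ ad = 44
df ⊕ 06 = d9
d3 ⊕ a5 = 76
2b ⊕ 03 = 28
6d ⊕ f8 = 95
07 ⊕ 02 = 05
cb ⊕ ee = 25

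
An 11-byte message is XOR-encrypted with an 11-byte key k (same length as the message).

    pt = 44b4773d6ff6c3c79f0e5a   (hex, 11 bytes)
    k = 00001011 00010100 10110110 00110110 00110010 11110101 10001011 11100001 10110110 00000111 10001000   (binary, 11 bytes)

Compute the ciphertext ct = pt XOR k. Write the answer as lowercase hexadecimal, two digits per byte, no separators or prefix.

XOR is its own inverse, so applying the key byte-wise gives the result directly.
44 XOR 0b = 4f
b4 XOR 14 = a0
77 XOR b6 = c1
3d XOR 36 = 0b
6f XOR 32 = 5d
f6 XOR f5 = 03
c3 XOR 8b = 48
c7 XOR e1 = 26
9f XOR b6 = 29
0e XOR 07 = 09
5a XOR 88 = d2

4fa0c10b5d0348262909d2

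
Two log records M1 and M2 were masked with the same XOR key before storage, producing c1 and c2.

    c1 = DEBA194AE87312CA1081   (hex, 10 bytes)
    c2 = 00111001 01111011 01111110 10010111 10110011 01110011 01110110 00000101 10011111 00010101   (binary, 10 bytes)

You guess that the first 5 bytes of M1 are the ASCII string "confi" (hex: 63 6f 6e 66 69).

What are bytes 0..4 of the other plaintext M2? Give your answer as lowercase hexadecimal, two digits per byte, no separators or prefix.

84ae09bb32

First, c1 ⊕ c2 = (M1 ⊕ K) ⊕ (M2 ⊕ K) = M1 ⊕ M2, so the key drops out. Then M2 = (M1 ⊕ M2) ⊕ M1 over the first 5 bytes.
byte 0: (de xor 39) xor 63 = e7 xor 63 = 84
byte 1: (ba xor 7b) xor 6f = c1 xor 6f = ae
byte 2: (19 xor 7e) xor 6e = 67 xor 6e = 09
byte 3: (4a xor 97) xor 66 = dd xor 66 = bb
byte 4: (e8 xor b3) xor 69 = 5b xor 69 = 32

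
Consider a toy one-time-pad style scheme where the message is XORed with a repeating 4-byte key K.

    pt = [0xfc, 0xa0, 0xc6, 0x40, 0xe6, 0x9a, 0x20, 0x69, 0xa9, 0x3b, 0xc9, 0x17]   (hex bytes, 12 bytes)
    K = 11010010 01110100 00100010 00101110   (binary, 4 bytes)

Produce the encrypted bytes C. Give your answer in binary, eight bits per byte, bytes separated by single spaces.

The 4-byte key repeats, so the effective keystream is d2 74 22 2e d2 74 22 2e d2 74 22 2e.
byte 0: fc ^ d2 = 2e
byte 1: a0 ^ 74 = d4
byte 2: c6 ^ 22 = e4
byte 3: 40 ^ 2e = 6e
byte 4: e6 ^ d2 = 34
byte 5: 9a ^ 74 = ee
byte 6: 20 ^ 22 = 02
byte 7: 69 ^ 2e = 47
byte 8: a9 ^ d2 = 7b
byte 9: 3b ^ 74 = 4f
byte 10: c9 ^ 22 = eb
byte 11: 17 ^ 2e = 39

00101110 11010100 11100100 01101110 00110100 11101110 00000010 01000111 01111011 01001111 11101011 00111001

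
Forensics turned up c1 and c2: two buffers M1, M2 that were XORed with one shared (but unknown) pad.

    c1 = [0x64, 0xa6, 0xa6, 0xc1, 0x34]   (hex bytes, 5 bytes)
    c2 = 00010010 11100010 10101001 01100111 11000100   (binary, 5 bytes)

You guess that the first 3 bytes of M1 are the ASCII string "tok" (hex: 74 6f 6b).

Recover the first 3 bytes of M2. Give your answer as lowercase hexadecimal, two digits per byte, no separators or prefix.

First, c1 ⊕ c2 = (M1 ⊕ K) ⊕ (M2 ⊕ K) = M1 ⊕ M2, so the key drops out. Then M2 = (M1 ⊕ M2) ⊕ M1 over the first 3 bytes.
byte 0: (64 ^ 12) ^ 74 = 76 ^ 74 = 02
byte 1: (a6 ^ e2) ^ 6f = 44 ^ 6f = 2b
byte 2: (a6 ^ a9) ^ 6b = 0f ^ 6b = 64

022b64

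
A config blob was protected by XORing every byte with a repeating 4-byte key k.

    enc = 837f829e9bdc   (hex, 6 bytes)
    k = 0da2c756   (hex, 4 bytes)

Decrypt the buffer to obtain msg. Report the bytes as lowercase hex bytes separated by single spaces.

The 4-byte key repeats, so the effective keystream is 0d a2 c7 56 0d a2.
byte 0: 83 ⊕ 0d = 8e
byte 1: 7f ⊕ a2 = dd
byte 2: 82 ⊕ c7 = 45
byte 3: 9e ⊕ 56 = c8
byte 4: 9b ⊕ 0d = 96
byte 5: dc ⊕ a2 = 7e

8e dd 45 c8 96 7e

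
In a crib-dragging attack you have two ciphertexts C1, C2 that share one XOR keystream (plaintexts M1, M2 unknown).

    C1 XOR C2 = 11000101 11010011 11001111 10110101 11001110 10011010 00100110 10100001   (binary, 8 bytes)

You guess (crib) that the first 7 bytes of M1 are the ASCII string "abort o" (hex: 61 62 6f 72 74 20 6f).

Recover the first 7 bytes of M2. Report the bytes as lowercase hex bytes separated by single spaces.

Since C1 ⊕ C2 = M1 ⊕ M2, XORing with the guessed M1 bytes yields the corresponding M2 bytes: M2 = (C1 ⊕ C2) ⊕ M1.
c5 xor 61 = a4
d3 xor 62 = b1
cf xor 6f = a0
b5 xor 72 = c7
ce xor 74 = ba
9a xor 20 = ba
26 xor 6f = 49

a4 b1 a0 c7 ba ba 49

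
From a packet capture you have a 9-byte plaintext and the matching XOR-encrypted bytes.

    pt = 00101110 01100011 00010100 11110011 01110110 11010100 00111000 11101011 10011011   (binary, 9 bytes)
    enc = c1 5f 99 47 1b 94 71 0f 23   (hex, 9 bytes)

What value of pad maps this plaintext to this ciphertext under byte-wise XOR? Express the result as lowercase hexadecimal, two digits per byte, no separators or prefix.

ef3c8db46d4049e4b8

Since enc = pt ⊕ pad, XORing both sides with pt gives pad = pt ⊕ enc.
00101110 ⊕ 11000001 = 11101111
01100011 ⊕ 01011111 = 00111100
00010100 ⊕ 10011001 = 10001101
11110011 ⊕ 01000111 = 10110100
01110110 ⊕ 00011011 = 01101101
11010100 ⊕ 10010100 = 01000000
00111000 ⊕ 01110001 = 01001001
11101011 ⊕ 00001111 = 11100100
10011011 ⊕ 00100011 = 10111000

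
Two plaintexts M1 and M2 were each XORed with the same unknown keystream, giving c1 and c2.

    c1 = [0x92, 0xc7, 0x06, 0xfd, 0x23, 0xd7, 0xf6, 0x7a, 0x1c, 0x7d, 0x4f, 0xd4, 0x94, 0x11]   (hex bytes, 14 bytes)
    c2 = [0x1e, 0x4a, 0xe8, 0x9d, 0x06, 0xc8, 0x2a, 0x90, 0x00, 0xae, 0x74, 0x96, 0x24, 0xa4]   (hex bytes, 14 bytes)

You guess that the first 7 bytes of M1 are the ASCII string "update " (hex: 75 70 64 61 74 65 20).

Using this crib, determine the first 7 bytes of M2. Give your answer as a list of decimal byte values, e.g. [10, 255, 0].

First, c1 ⊕ c2 = (M1 ⊕ K) ⊕ (M2 ⊕ K) = M1 ⊕ M2, so the key drops out. Then M2 = (M1 ⊕ M2) ⊕ M1 over the first 7 bytes.
byte 0: (92 ⊕ 1e) ⊕ 75 = 8c ⊕ 75 = f9
byte 1: (c7 ⊕ 4a) ⊕ 70 = 8d ⊕ 70 = fd
byte 2: (06 ⊕ e8) ⊕ 64 = ee ⊕ 64 = 8a
byte 3: (fd ⊕ 9d) ⊕ 61 = 60 ⊕ 61 = 01
byte 4: (23 ⊕ 06) ⊕ 74 = 25 ⊕ 74 = 51
byte 5: (d7 ⊕ c8) ⊕ 65 = 1f ⊕ 65 = 7a
byte 6: (f6 ⊕ 2a) ⊕ 20 = dc ⊕ 20 = fc

[249, 253, 138, 1, 81, 122, 252]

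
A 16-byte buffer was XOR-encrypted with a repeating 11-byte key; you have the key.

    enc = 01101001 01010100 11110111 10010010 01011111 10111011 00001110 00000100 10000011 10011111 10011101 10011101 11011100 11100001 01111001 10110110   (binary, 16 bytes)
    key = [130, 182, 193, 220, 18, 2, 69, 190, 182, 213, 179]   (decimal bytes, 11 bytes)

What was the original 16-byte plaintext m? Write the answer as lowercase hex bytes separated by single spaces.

The 11-byte key repeats, so the effective keystream is 82 b6 c1 dc 12 02 45 be b6 d5 b3 82 b6 c1 dc 12.
byte 0: 69 ^ 82 = eb
byte 1: 54 ^ b6 = e2
byte 2: f7 ^ c1 = 36
byte 3: 92 ^ dc = 4e
byte 4: 5f ^ 12 = 4d
byte 5: bb ^ 02 = b9
byte 6: 0e ^ 45 = 4b
byte 7: 04 ^ be = ba
byte 8: 83 ^ b6 = 35
byte 9: 9f ^ d5 = 4a
byte 10: 9d ^ b3 = 2e
byte 11: 9d ^ 82 = 1f
byte 12: dc ^ b6 = 6a
byte 13: e1 ^ c1 = 20
byte 14: 79 ^ dc = a5
byte 15: b6 ^ 12 = a4

eb e2 36 4e 4d b9 4b ba 35 4a 2e 1f 6a 20 a5 a4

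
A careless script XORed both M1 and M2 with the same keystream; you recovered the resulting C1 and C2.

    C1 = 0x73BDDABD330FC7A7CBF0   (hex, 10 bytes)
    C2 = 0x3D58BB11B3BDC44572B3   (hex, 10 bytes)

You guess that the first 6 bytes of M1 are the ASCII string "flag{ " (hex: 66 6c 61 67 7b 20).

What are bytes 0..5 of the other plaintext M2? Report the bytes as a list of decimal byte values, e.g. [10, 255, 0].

First, C1 ⊕ C2 = (M1 ⊕ K) ⊕ (M2 ⊕ K) = M1 ⊕ M2, so the key drops out. Then M2 = (M1 ⊕ M2) ⊕ M1 over the first 6 bytes.
byte 0: (73 XOR 3d) XOR 66 = 4e XOR 66 = 28
byte 1: (bd XOR 58) XOR 6c = e5 XOR 6c = 89
byte 2: (da XOR bb) XOR 61 = 61 XOR 61 = 00
byte 3: (bd XOR 11) XOR 67 = ac XOR 67 = cb
byte 4: (33 XOR b3) XOR 7b = 80 XOR 7b = fb
byte 5: (0f XOR bd) XOR 20 = b2 XOR 20 = 92

[40, 137, 0, 203, 251, 146]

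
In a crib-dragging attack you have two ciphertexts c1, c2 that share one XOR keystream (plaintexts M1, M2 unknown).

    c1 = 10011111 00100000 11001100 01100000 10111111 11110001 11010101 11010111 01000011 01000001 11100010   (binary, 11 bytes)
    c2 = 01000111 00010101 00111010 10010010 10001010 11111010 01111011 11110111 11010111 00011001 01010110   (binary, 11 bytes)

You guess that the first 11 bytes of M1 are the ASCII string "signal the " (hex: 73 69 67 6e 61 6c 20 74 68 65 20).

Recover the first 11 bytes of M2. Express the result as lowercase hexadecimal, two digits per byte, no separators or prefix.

ab5c919c54678e54fc3d94

First, c1 ⊕ c2 = (M1 ⊕ K) ⊕ (M2 ⊕ K) = M1 ⊕ M2, so the key drops out. Then M2 = (M1 ⊕ M2) ⊕ M1 over the first 11 bytes.
byte 0: (9f XOR 47) XOR 73 = d8 XOR 73 = ab
byte 1: (20 XOR 15) XOR 69 = 35 XOR 69 = 5c
byte 2: (cc XOR 3a) XOR 67 = f6 XOR 67 = 91
byte 3: (60 XOR 92) XOR 6e = f2 XOR 6e = 9c
byte 4: (bf XOR 8a) XOR 61 = 35 XOR 61 = 54
byte 5: (f1 XOR fa) XOR 6c = 0b XOR 6c = 67
byte 6: (d5 XOR 7b) XOR 20 = ae XOR 20 = 8e
byte 7: (d7 XOR f7) XOR 74 = 20 XOR 74 = 54
byte 8: (43 XOR d7) XOR 68 = 94 XOR 68 = fc
byte 9: (41 XOR 19) XOR 65 = 58 XOR 65 = 3d
byte 10: (e2 XOR 56) XOR 20 = b4 XOR 20 = 94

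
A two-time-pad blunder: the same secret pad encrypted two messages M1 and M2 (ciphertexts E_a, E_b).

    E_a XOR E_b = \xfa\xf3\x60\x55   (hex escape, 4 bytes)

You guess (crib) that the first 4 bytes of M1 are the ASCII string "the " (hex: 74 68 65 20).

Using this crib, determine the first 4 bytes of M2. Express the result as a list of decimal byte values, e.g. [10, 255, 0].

[142, 155, 5, 117]

Since E_a ⊕ E_b = M1 ⊕ M2, XORing with the guessed M1 bytes yields the corresponding M2 bytes: M2 = (E_a ⊕ E_b) ⊕ M1.
byte 0: fa ⊕ 74 = 8e
byte 1: f3 ⊕ 68 = 9b
byte 2: 60 ⊕ 65 = 05
byte 3: 55 ⊕ 20 = 75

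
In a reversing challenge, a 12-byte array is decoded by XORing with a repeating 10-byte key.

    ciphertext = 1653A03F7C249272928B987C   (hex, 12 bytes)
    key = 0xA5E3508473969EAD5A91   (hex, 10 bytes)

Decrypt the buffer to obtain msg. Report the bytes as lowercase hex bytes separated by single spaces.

The 10-byte key repeats, so the effective keystream is a5 e3 50 84 73 96 9e ad 5a 91 a5 e3.
byte 0: 00010110 XOR 10100101 = 10110011
byte 1: 01010011 XOR 11100011 = 10110000
byte 2: 10100000 XOR 01010000 = 11110000
byte 3: 00111111 XOR 10000100 = 10111011
byte 4: 01111100 XOR 01110011 = 00001111
byte 5: 00100100 XOR 10010110 = 10110010
byte 6: 10010010 XOR 10011110 = 00001100
byte 7: 01110010 XOR 10101101 = 11011111
byte 8: 10010010 XOR 01011010 = 11001000
byte 9: 10001011 XOR 10010001 = 00011010
byte 10: 10011000 XOR 10100101 = 00111101
byte 11: 01111100 XOR 11100011 = 10011111

b3 b0 f0 bb 0f b2 0c df c8 1a 3d 9f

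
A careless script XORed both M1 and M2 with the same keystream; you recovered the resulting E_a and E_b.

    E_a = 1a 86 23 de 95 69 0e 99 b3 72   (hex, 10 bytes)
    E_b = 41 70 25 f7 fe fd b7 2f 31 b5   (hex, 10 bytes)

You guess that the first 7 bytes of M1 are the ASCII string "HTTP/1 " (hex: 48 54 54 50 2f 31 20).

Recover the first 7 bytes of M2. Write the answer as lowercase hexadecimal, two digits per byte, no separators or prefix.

First, E_a ⊕ E_b = (M1 ⊕ K) ⊕ (M2 ⊕ K) = M1 ⊕ M2, so the key drops out. Then M2 = (M1 ⊕ M2) ⊕ M1 over the first 7 bytes.
byte 0: (1a ^ 41) ^ 48 = 5b ^ 48 = 13
byte 1: (86 ^ 70) ^ 54 = f6 ^ 54 = a2
byte 2: (23 ^ 25) ^ 54 = 06 ^ 54 = 52
byte 3: (de ^ f7) ^ 50 = 29 ^ 50 = 79
byte 4: (95 ^ fe) ^ 2f = 6b ^ 2f = 44
byte 5: (69 ^ fd) ^ 31 = 94 ^ 31 = a5
byte 6: (0e ^ b7) ^ 20 = b9 ^ 20 = 99

13a2527944a599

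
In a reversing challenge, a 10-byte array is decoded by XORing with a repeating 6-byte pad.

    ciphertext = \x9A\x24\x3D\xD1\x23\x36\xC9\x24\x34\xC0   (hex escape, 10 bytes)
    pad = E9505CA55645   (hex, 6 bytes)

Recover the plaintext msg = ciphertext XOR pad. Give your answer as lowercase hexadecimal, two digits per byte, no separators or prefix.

The 6-byte key repeats, so the effective keystream is e9 50 5c a5 56 45 e9 50 5c a5.
byte 0: 10011010 ^ 11101001 = 01110011
byte 1: 00100100 ^ 01010000 = 01110100
byte 2: 00111101 ^ 01011100 = 01100001
byte 3: 11010001 ^ 10100101 = 01110100
byte 4: 00100011 ^ 01010110 = 01110101
byte 5: 00110110 ^ 01000101 = 01110011
byte 6: 11001001 ^ 11101001 = 00100000
byte 7: 00100100 ^ 01010000 = 01110100
byte 8: 00110100 ^ 01011100 = 01101000
byte 9: 11000000 ^ 10100101 = 01100101

73746174757320746865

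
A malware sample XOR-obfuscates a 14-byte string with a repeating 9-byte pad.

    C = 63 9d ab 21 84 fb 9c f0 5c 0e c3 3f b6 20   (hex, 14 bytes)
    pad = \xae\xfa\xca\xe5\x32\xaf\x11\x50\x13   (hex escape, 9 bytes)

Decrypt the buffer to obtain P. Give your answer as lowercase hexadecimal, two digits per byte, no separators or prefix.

The 9-byte key repeats, so the effective keystream is ae fa ca e5 32 af 11 50 13 ae fa ca e5 32.
byte 0: 63 ^ ae = cd
byte 1: 9d ^ fa = 67
byte 2: ab ^ ca = 61
byte 3: 21 ^ e5 = c4
byte 4: 84 ^ 32 = b6
byte 5: fb ^ af = 54
byte 6: 9c ^ 11 = 8d
byte 7: f0 ^ 50 = a0
byte 8: 5c ^ 13 = 4f
byte 9: 0e ^ ae = a0
byte 10: c3 ^ fa = 39
byte 11: 3f ^ ca = f5
byte 12: b6 ^ e5 = 53
byte 13: 20 ^ 32 = 12

cd6761c4b6548da04fa039f55312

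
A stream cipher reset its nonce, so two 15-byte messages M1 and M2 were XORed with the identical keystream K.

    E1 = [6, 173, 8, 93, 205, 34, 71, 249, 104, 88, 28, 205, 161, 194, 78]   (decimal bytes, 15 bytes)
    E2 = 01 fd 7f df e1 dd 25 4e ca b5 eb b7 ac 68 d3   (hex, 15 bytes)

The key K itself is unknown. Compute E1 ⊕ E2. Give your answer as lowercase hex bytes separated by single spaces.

E1 ⊕ E2 = (M1 ⊕ K) ⊕ (M2 ⊕ K) = M1 ⊕ M2 — the shared key cancels under XOR.
  6 xor   1 =   7
173 xor 253 =  80
  8 xor 127 = 119
 93 xor 223 = 130
205 xor 225 =  44
 34 xor 221 = 255
 71 xor  37 =  98
249 xor  78 = 183
104 xor 202 = 162
 88 xor 181 = 237
 28 xor 235 = 247
205 xor 183 = 122
161 xor 172 =  13
194 xor 104 = 170
 78 xor 211 = 157

07 50 77 82 2c ff 62 b7 a2 ed f7 7a 0d aa 9d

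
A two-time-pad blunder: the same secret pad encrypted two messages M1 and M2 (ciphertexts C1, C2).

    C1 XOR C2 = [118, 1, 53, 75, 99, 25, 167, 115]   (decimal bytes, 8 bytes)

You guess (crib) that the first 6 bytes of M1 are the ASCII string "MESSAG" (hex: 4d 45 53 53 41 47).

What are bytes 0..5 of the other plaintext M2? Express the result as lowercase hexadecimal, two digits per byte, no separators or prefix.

3b446618225e

Since C1 ⊕ C2 = M1 ⊕ M2, XORing with the guessed M1 bytes yields the corresponding M2 bytes: M2 = (C1 ⊕ C2) ⊕ M1.
76 ^ 4d = 3b
01 ^ 45 = 44
35 ^ 53 = 66
4b ^ 53 = 18
63 ^ 41 = 22
19 ^ 47 = 5e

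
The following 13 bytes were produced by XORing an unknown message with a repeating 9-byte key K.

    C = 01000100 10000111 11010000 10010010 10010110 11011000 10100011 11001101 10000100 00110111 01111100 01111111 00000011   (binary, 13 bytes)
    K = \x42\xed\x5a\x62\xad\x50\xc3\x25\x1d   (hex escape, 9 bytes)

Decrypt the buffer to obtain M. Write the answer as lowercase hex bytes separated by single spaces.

The 9-byte key repeats, so the effective keystream is 42 ed 5a 62 ad 50 c3 25 1d 42 ed 5a 62.
byte 0:  68 ^  66 =   6
byte 1: 135 ^ 237 = 106
byte 2: 208 ^  90 = 138
byte 3: 146 ^  98 = 240
byte 4: 150 ^ 173 =  59
byte 5: 216 ^  80 = 136
byte 6: 163 ^ 195 =  96
byte 7: 205 ^  37 = 232
byte 8: 132 ^  29 = 153
byte 9:  55 ^  66 = 117
byte 10: 124 ^ 237 = 145
byte 11: 127 ^  90 =  37
byte 12:   3 ^  98 =  97

06 6a 8a f0 3b 88 60 e8 99 75 91 25 61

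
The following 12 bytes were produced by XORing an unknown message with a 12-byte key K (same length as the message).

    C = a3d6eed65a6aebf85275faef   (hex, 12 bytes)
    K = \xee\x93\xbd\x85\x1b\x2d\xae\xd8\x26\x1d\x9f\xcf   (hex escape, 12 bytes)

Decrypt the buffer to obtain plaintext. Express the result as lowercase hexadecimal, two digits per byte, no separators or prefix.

4d4553534147452074686520

byte 0: a3 XOR ee = 4d
byte 1: d6 XOR 93 = 45
byte 2: ee XOR bd = 53
byte 3: d6 XOR 85 = 53
byte 4: 5a XOR 1b = 41
byte 5: 6a XOR 2d = 47
byte 6: eb XOR ae = 45
byte 7: f8 XOR d8 = 20
byte 8: 52 XOR 26 = 74
byte 9: 75 XOR 1d = 68
byte 10: fa XOR 9f = 65
byte 11: ef XOR cf = 20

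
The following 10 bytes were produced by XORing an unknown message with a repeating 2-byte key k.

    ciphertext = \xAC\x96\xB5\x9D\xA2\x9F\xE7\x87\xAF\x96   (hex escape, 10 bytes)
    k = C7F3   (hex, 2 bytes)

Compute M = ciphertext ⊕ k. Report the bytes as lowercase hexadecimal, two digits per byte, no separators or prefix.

6b65726e656c20746865

The 2-byte key repeats, so the effective keystream is c7 f3 c7 f3 c7 f3 c7 f3 c7 f3.
byte 0: 10101100 xor 11000111 = 01101011
byte 1: 10010110 xor 11110011 = 01100101
byte 2: 10110101 xor 11000111 = 01110010
byte 3: 10011101 xor 11110011 = 01101110
byte 4: 10100010 xor 11000111 = 01100101
byte 5: 10011111 xor 11110011 = 01101100
byte 6: 11100111 xor 11000111 = 00100000
byte 7: 10000111 xor 11110011 = 01110100
byte 8: 10101111 xor 11000111 = 01101000
byte 9: 10010110 xor 11110011 = 01100101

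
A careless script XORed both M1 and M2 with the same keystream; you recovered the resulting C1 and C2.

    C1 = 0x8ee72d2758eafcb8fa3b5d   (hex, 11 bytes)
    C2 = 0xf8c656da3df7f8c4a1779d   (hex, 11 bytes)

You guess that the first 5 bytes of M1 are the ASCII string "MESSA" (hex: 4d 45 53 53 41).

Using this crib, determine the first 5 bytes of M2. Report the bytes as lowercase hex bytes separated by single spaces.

First, C1 ⊕ C2 = (M1 ⊕ K) ⊕ (M2 ⊕ K) = M1 ⊕ M2, so the key drops out. Then M2 = (M1 ⊕ M2) ⊕ M1 over the first 5 bytes.
byte 0: (8e ⊕ f8) ⊕ 4d = 76 ⊕ 4d = 3b
byte 1: (e7 ⊕ c6) ⊕ 45 = 21 ⊕ 45 = 64
byte 2: (2d ⊕ 56) ⊕ 53 = 7b ⊕ 53 = 28
byte 3: (27 ⊕ da) ⊕ 53 = fd ⊕ 53 = ae
byte 4: (58 ⊕ 3d) ⊕ 41 = 65 ⊕ 41 = 24

3b 64 28 ae 24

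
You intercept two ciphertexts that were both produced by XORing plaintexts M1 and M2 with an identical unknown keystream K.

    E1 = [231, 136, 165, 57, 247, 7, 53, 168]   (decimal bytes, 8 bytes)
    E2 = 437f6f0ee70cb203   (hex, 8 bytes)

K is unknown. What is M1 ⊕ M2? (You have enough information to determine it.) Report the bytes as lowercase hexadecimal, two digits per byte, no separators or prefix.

a4f7ca37100b87ab

E1 ⊕ E2 = (M1 ⊕ K) ⊕ (M2 ⊕ K) = M1 ⊕ M2 — the shared key cancels under XOR.
e7 xor 43 = a4
88 xor 7f = f7
a5 xor 6f = ca
39 xor 0e = 37
f7 xor e7 = 10
07 xor 0c = 0b
35 xor b2 = 87
a8 xor 03 = ab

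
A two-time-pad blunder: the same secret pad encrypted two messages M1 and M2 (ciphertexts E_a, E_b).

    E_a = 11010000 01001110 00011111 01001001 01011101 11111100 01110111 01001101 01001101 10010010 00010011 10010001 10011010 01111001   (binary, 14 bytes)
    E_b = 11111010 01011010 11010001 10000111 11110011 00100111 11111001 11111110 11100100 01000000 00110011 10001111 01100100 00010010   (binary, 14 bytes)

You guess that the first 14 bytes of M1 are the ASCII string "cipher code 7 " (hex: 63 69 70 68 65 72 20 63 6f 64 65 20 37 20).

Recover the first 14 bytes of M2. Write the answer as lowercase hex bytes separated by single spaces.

First, E_a ⊕ E_b = (M1 ⊕ K) ⊕ (M2 ⊕ K) = M1 ⊕ M2, so the key drops out. Then M2 = (M1 ⊕ M2) ⊕ M1 over the first 14 bytes.
byte 0: (d0 XOR fa) XOR 63 = 2a XOR 63 = 49
byte 1: (4e XOR 5a) XOR 69 = 14 XOR 69 = 7d
byte 2: (1f XOR d1) XOR 70 = ce XOR 70 = be
byte 3: (49 XOR 87) XOR 68 = ce XOR 68 = a6
byte 4: (5d XOR f3) XOR 65 = ae XOR 65 = cb
byte 5: (fc XOR 27) XOR 72 = db XOR 72 = a9
byte 6: (77 XOR f9) XOR 20 = 8e XOR 20 = ae
byte 7: (4d XOR fe) XOR 63 = b3 XOR 63 = d0
byte 8: (4d XOR e4) XOR 6f = a9 XOR 6f = c6
byte 9: (92 XOR 40) XOR 64 = d2 XOR 64 = b6
byte 10: (13 XOR 33) XOR 65 = 20 XOR 65 = 45
byte 11: (91 XOR 8f) XOR 20 = 1e XOR 20 = 3e
byte 12: (9a XOR 64) XOR 37 = fe XOR 37 = c9
byte 13: (79 XOR 12) XOR 20 = 6b XOR 20 = 4b

49 7d be a6 cb a9 ae d0 c6 b6 45 3e c9 4b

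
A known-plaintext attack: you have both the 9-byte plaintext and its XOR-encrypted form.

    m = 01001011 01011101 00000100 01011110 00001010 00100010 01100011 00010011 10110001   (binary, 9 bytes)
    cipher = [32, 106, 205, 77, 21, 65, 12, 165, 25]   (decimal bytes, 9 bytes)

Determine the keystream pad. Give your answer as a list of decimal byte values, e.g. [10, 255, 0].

Since cipher = m ⊕ pad, XORing both sides with m gives pad = m ⊕ cipher.
byte 0:  75 ^  32 = 107
byte 1:  93 ^ 106 =  55
byte 2:   4 ^ 205 = 201
byte 3:  94 ^  77 =  19
byte 4:  10 ^  21 =  31
byte 5:  34 ^  65 =  99
byte 6:  99 ^  12 = 111
byte 7:  19 ^ 165 = 182
byte 8: 177 ^  25 = 168

[107, 55, 201, 19, 31, 99, 111, 182, 168]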